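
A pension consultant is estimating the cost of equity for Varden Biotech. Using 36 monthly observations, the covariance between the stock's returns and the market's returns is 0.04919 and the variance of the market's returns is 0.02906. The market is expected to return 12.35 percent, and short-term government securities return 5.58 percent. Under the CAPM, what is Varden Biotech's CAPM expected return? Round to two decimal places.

β = Cov(R_i, R_m) / Var(R_m) = 0.04919 / 0.02906 = 1.6927
MRP = 12.35% − 5.58% = 6.77%
E(R) = R_f + β × MRP = 5.58% + 1.6927 × 6.77% = 17.04%

17.04%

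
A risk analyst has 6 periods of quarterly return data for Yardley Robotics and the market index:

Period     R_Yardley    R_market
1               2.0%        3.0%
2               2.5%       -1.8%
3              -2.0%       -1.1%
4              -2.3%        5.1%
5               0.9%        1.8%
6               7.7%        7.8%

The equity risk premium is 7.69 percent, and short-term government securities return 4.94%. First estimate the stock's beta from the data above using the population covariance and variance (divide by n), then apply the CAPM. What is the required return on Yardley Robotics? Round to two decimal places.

8.60%

Mean R_i = (2.0 + 2.5 − 2.0 − 2.3 + 0.9 + 7.7) / 6 = 1.4667%
Mean R_m = (3.0 − 1.8 − 1.1 + 5.1 + 1.8 + 7.8) / 6 = 2.4667%
Σ(R_i − R̄_i)(R_m − R̄_m) = 31.9433  ⇒  Cov = 31.9433 / 6 = 5.3239
Σ(R_m − R̄_m)² = 67.0333  ⇒  Var(R_m) = 67.0333 / 6 = 11.1722
β = Cov / Var(R_m) = 5.3239 / 11.1722 = 0.4765
E(R) = R_f + β × MRP = 4.94% + 0.4765 × 7.69% = 8.60%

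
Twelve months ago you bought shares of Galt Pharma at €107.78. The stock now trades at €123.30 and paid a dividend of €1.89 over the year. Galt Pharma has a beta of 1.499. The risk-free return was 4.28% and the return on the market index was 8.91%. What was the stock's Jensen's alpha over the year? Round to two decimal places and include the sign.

Realised HPR = (P1 + D1 − P0) / P0 = (123.30 + 1.89 − 107.78) / 107.78 = 17.41 / 107.78 = 16.1533%
MRP = 8.91% − 4.28% = 4.63%
CAPM required = R_f + β·MRP = 4.28% + 1.499 × 4.63% = 11.22037%
α = realised − required = 16.1533% − 11.22037% = +4.93%

+4.93%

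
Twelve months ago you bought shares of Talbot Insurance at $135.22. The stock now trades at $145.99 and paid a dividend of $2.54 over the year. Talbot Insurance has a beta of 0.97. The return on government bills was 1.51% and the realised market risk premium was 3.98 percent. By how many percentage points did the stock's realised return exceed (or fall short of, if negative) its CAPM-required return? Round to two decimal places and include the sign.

Realised HPR = (P1 + D1 − P0) / P0 = (145.99 + 2.54 − 135.22) / 135.22 = 13.31 / 135.22 = 9.8432%
CAPM required = R_f + β·MRP = 1.51% + 0.97 × 3.98% = 5.3706%
α = realised − required = 9.8432% − 5.3706% = +4.47%

+4.47%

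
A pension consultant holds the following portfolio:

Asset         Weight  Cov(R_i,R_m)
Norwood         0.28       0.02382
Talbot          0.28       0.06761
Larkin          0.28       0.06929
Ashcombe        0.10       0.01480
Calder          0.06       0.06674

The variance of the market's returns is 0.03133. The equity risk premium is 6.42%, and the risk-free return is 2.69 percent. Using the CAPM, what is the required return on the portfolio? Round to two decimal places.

β_Norwood = 0.02382 / 0.03133 = 0.7603
β_Talbot = 0.06761 / 0.03133 = 2.1580
β_Larkin = 0.06929 / 0.03133 = 2.2116
β_Ashcombe = 0.01480 / 0.03133 = 0.4724
β_Calder = 0.06674 / 0.03133 = 2.1302
β_P = Σ w_i β_i = 0.28×0.7603 + 0.28×2.1580 + 0.28×2.2116 + 0.10×0.4724 + 0.06×2.1302 = 1.6114
E(R_P) = R_f + β_P × MRP = 2.69% + 1.6114 × 6.42% = 13.04%

13.04%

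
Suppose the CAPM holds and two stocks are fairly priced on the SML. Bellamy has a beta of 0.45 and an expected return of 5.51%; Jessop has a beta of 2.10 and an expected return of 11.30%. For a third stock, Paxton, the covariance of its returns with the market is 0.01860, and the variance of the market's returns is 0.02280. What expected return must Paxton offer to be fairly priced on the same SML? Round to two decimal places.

MRP = (11.30% − 5.51%) / (2.10 − 0.45) = 3.5091%
R_f = 5.51% − 0.45 × 3.5091% = 3.9309%
β_Paxton = Cov / Var(R_m) = 0.01860 / 0.02280 = 0.8158
E(R_Paxton) = R_f + β × MRP = 3.9309% + 0.8158 × 3.5091% = 6.79%

6.79%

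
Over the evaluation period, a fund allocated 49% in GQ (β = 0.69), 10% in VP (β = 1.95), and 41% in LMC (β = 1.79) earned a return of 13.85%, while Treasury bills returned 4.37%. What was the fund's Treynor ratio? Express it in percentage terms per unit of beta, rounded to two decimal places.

7.48%

β_P = 0.49×0.69 + 0.10×1.95 + 0.41×1.79 = 1.2670
Treynor = (R_P − R_f) / β_P = (13.85% − 4.37%) / 1.2670 = 9.48% / 1.2670 = 7.48%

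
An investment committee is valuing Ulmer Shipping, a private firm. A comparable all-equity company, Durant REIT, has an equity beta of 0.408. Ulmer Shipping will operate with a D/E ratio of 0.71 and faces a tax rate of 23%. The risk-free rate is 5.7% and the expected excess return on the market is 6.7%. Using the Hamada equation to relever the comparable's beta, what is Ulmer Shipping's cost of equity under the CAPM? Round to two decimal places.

9.93%

β_L = β_U × [1 + (1 − t)(D/E)] = 0.408 × [1 + (1 − 0.23) × 0.71]
    = 0.408 × [1 + 0.77 × 0.71] = 0.408 × 1.5467 = 0.6311
E(R) = R_f + β_L × MRP = 5.7% + 0.6311 × 6.7% = 9.93%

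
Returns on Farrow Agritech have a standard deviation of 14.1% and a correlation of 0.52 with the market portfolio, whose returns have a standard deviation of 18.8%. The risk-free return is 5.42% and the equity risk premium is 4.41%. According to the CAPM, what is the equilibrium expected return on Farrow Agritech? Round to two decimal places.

7.14%

β = ρ × σ_i / σ_m = 0.52 × 14.1% / 18.8% = 0.3900
E(R) = 5.42% + 0.3900 × 4.41% = 7.14%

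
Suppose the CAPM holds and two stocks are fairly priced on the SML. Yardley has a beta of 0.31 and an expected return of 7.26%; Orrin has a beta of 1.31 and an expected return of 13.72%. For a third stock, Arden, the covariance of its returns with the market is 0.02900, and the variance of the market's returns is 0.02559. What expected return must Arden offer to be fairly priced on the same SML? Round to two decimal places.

MRP = (13.72% − 7.26%) / (1.31 − 0.31) = 6.4600%
R_f = 7.26% − 0.31 × 6.4600% = 5.2574%
β_Arden = Cov / Var(R_m) = 0.02900 / 0.02559 = 1.1333
E(R_Arden) = R_f + β × MRP = 5.2574% + 1.1333 × 6.4600% = 12.58%

12.58%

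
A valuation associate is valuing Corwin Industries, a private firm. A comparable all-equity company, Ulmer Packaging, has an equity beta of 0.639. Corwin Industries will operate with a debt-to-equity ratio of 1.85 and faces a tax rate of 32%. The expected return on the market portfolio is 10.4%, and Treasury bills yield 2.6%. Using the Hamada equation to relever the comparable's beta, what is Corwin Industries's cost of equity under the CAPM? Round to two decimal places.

β_L = β_U × [1 + (1 − t)(D/E)] = 0.639 × [1 + (1 − 0.32) × 1.85]
    = 0.639 × [1 + 0.68 × 1.85] = 0.639 × 2.2580 = 1.4429
MRP = 10.4% − 2.6% = 7.80%
E(R) = R_f + β_L × MRP = 2.6% + 1.4429 × 7.8% = 13.85%

13.85%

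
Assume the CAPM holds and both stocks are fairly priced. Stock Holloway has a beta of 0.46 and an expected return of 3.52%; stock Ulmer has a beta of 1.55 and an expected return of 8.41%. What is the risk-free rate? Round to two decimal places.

Both satisfy E(R) = R_f + β·MRP, so the slope of the SML is
MRP = (8.41% − 3.52%) / (1.55 − 0.46) = 4.89% / 1.09 = 4.4862%
R_f = E(R_Holloway) − β_Holloway·MRP = 3.52% − 0.46 × 4.4862% = 1.4563%

1.46%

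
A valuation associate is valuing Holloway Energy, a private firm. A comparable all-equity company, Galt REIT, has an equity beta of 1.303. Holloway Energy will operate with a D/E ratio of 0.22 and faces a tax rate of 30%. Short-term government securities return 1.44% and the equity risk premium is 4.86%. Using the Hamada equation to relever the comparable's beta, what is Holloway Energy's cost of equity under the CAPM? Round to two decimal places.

8.75%

β_L = β_U × [1 + (1 − t)(D/E)] = 1.303 × [1 + (1 − 0.30) × 0.22]
    = 1.303 × [1 + 0.70 × 0.22] = 1.303 × 1.1540 = 1.5037
E(R) = R_f + β_L × MRP = 1.44% + 1.5037 × 4.86% = 8.75%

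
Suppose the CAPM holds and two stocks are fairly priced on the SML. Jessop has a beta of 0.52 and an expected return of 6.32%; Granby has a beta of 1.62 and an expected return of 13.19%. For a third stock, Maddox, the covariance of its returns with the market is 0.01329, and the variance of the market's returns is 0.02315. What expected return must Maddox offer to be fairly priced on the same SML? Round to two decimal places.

6.66%

MRP = (13.19% − 6.32%) / (1.62 − 0.52) = 6.2455%
R_f = 6.32% − 0.52 × 6.2455% = 3.0723%
β_Maddox = Cov / Var(R_m) = 0.01329 / 0.02315 = 0.5741
E(R_Maddox) = R_f + β × MRP = 3.0723% + 0.5741 × 6.2455% = 6.66%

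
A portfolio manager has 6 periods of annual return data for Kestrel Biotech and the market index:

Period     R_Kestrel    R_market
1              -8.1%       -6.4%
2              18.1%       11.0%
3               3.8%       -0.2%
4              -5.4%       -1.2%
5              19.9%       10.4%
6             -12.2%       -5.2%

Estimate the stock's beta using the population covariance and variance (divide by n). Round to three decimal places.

Mean R_i = (-8.1 + 18.1 + 3.8 − 5.4 + 19.9 − 12.2) / 6 = 2.6833%
Mean R_m = (-6.4 + 11.0 − 0.2 − 1.2 + 10.4 − 5.2) / 6 = 1.4000%
Σ(R_i − R̄_i)(R_m − R̄_m) = 504.5200  ⇒  Cov = 504.5200 / 6 = 84.0867
Σ(R_m − R̄_m)² = 286.8800  ⇒  Var(R_m) = 286.8800 / 6 = 47.8133
β = Cov / Var(R_m) = 84.0867 / 47.8133 = 1.7586

1.759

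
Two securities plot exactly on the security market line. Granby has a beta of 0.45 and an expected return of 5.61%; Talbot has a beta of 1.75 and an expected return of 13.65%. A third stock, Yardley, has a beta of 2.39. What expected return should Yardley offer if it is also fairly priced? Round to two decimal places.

17.61%

MRP (SML slope) = (13.65% − 5.61%) / (1.75 − 0.45) = 8.04% / 1.30 = 6.1846%
R_f (intercept) = 5.61% − 0.45 × 6.1846% = 2.8269%
E(R_Yardley) = R_f + β × MRP = 2.8269% + 2.39 × 6.1846% = 17.61%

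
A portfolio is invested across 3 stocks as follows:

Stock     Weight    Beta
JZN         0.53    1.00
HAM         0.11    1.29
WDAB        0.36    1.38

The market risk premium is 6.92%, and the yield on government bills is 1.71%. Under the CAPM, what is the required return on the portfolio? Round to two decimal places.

9.80%

β_P = Σ w_i β_i = 0.53×1.00 + 0.11×1.29 + 0.36×1.38 = 1.1687
E(R_P) = R_f + β_P × MRP = 1.71% + 1.1687 × 6.92% = 9.80%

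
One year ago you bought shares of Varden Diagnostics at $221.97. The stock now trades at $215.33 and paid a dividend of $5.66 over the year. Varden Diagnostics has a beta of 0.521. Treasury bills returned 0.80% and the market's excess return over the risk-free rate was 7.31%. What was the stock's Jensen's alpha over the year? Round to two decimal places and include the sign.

-5.05%

Realised HPR = (P1 + D1 − P0) / P0 = (215.33 + 5.66 − 221.97) / 221.97 = -0.98 / 221.97 = -0.4415%
CAPM required = R_f + β·MRP = 0.80% + 0.521 × 7.31% = 4.60851%
α = realised − required = -0.4415% − 4.60851% = -5.05%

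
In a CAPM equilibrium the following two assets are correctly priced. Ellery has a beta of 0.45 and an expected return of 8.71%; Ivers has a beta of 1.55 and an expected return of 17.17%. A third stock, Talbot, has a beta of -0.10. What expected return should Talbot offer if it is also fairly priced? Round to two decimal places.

MRP (SML slope) = (17.17% − 8.71%) / (1.55 − 0.45) = 8.46% / 1.10 = 7.6909%
R_f (intercept) = 8.71% − 0.45 × 7.6909% = 5.2491%
E(R_Talbot) = R_f + β × MRP = 5.2491% + -0.10 × 7.6909% = 4.48%

4.48%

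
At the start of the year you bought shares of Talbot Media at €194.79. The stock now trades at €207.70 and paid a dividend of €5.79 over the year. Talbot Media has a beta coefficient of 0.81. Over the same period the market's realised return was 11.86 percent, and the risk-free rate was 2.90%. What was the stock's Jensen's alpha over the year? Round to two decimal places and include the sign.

Realised HPR = (P1 + D1 − P0) / P0 = (207.70 + 5.79 − 194.79) / 194.79 = 18.70 / 194.79 = 9.6001%
MRP = 11.86% − 2.90% = 8.96%
CAPM required = R_f + β·MRP = 2.90% + 0.81 × 8.96% = 10.1576%
α = realised − required = 9.6001% − 10.1576% = -0.56%

-0.56%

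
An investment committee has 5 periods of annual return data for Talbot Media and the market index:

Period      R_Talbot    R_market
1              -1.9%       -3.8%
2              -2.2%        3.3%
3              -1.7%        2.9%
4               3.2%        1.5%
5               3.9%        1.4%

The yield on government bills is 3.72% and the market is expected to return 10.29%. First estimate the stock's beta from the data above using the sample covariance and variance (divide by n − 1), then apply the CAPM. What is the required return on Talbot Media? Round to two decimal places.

Mean R_i = (-1.9 − 2.2 − 1.7 + 3.2 + 3.9) / 5 = 0.2600%
Mean R_m = (-3.8 + 3.3 + 2.9 + 1.5 + 1.4) / 5 = 1.0600%
Σ(R_i − R̄_i)(R_m − R̄_m) = 3.9120  ⇒  Cov = 3.9120 / 4 = 0.9780
Σ(R_m − R̄_m)² = 32.3320  ⇒  Var(R_m) = 32.3320 / 4 = 8.0830
β = Cov / Var(R_m) = 0.9780 / 8.0830 = 0.1210
MRP = 10.29% − 3.72% = 6.57%
E(R) = R_f + β × MRP = 3.72% + 0.1210 × 6.57% = 4.51%

4.51%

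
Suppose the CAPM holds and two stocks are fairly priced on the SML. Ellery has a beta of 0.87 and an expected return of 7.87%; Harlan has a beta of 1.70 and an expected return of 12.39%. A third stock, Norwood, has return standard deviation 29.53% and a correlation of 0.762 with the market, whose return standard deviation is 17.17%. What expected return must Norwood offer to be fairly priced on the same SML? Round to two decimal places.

10.27%

MRP = (12.39% − 7.87%) / (1.70 − 0.87) = 5.4458%
R_f = 7.87% − 0.87 × 5.4458% = 3.1322%
β_Norwood = ρ·σ_i/σ_m = 0.762 × 29.53 / 17.17 = 1.3105
E(R_Norwood) = R_f + β × MRP = 3.1322% + 1.3105 × 5.4458% = 10.27%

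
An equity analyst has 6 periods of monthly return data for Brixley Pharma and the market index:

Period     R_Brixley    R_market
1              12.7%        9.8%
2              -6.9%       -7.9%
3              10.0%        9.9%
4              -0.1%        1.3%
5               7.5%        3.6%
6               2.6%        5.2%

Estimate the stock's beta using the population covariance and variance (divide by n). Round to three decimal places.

1.027

Mean R_i = (12.7 − 6.9 + 10.0 − 0.1 + 7.5 + 2.6) / 6 = 4.3000%
Mean R_m = (9.8 − 7.9 + 9.9 + 1.3 + 3.6 + 5.2) / 6 = 3.6500%
Σ(R_i − R̄_i)(R_m − R̄_m) = 224.1900  ⇒  Cov = 224.1900 / 6 = 37.3650
Σ(R_m − R̄_m)² = 218.2150  ⇒  Var(R_m) = 218.2150 / 6 = 36.3692
β = Cov / Var(R_m) = 37.3650 / 36.3692 = 1.0274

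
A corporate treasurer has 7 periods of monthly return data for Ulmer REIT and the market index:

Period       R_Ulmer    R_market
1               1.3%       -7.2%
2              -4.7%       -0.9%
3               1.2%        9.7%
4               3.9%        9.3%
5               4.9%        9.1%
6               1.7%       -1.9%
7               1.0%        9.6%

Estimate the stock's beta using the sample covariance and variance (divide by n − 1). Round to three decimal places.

Mean R_i = (1.3 − 4.7 + 1.2 + 3.9 + 4.9 + 1.7 + 1.0) / 7 = 1.3286%
Mean R_m = (-7.2 − 0.9 + 9.7 + 9.3 + 9.1 − 1.9 + 9.6) / 7 = 3.9571%
Σ(R_i − R̄_i)(R_m − R̄_m) = 56.9386  ⇒  Cov = 56.9386 / 6 = 9.4898
Σ(R_m − R̄_m)² = 302.1971  ⇒  Var(R_m) = 302.1971 / 6 = 50.3662
β = Cov / Var(R_m) = 9.4898 / 50.3662 = 0.1884

0.188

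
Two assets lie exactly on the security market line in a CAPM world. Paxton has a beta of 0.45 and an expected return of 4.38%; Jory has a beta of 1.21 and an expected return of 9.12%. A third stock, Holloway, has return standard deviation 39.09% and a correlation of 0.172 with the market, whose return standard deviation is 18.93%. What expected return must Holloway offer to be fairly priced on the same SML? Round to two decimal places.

3.79%

MRP = (9.12% − 4.38%) / (1.21 − 0.45) = 6.2368%
R_f = 4.38% − 0.45 × 6.2368% = 1.5734%
β_Holloway = ρ·σ_i/σ_m = 0.172 × 39.09 / 18.93 = 0.3552
E(R_Holloway) = R_f + β × MRP = 1.5734% + 0.3552 × 6.2368% = 3.79%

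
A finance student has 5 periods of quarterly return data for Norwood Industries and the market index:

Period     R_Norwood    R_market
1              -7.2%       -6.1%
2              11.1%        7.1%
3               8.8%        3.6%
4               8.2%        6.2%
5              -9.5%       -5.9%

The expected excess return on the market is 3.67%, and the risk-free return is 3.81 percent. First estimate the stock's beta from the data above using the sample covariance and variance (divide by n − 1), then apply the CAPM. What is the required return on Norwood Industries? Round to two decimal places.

9.24%

Mean R_i = (-7.2 + 11.1 + 8.8 + 8.2 − 9.5) / 5 = 2.2800%
Mean R_m = (-6.1 + 7.1 + 3.6 + 6.2 − 5.9) / 5 = 0.9800%
Σ(R_i − R̄_i)(R_m − R̄_m) = 250.1280  ⇒  Cov = 250.1280 / 4 = 62.5320
Σ(R_m − R̄_m)² = 169.0280  ⇒  Var(R_m) = 169.0280 / 4 = 42.2570
β = Cov / Var(R_m) = 62.5320 / 42.2570 = 1.4798
E(R) = R_f + β × MRP = 3.81% + 1.4798 × 3.67% = 9.24%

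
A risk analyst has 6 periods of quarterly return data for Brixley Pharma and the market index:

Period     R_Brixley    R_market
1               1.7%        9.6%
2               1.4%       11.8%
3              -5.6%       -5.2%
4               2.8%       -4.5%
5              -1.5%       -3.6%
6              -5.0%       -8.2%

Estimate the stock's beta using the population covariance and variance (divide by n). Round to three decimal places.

Mean R_i = (1.7 + 1.4 − 5.6 + 2.8 − 1.5 − 5.0) / 6 = -1.0333%
Mean R_m = (9.6 + 11.8 − 5.2 − 4.5 − 3.6 − 8.2) / 6 = -0.0167%
Σ(R_i − R̄_i)(R_m − R̄_m) = 95.6567  ⇒  Cov = 95.6567 / 6 = 15.9428
Σ(R_m − R̄_m)² = 358.8883  ⇒  Var(R_m) = 358.8883 / 6 = 59.8147
β = Cov / Var(R_m) = 15.9428 / 59.8147 = 0.2665

0.267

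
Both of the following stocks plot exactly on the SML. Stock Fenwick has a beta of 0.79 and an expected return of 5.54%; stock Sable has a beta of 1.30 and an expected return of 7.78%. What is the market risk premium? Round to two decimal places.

4.39%

Both satisfy E(R) = R_f + β·MRP, so the slope of the SML is
MRP = (7.78% − 5.54%) / (1.30 − 0.79) = 2.24% / 0.51 = 4.3922%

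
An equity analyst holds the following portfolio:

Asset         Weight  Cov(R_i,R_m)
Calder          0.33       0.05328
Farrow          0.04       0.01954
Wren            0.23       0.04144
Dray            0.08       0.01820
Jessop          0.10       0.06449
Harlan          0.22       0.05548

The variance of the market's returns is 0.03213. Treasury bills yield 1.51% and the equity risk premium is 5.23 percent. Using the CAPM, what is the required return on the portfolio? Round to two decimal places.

9.32%

β_Calder = 0.05328 / 0.03213 = 1.6583
β_Farrow = 0.01954 / 0.03213 = 0.6082
β_Wren = 0.04144 / 0.03213 = 1.2898
β_Dray = 0.01820 / 0.03213 = 0.5664
β_Jessop = 0.06449 / 0.03213 = 2.0072
β_Harlan = 0.05548 / 0.03213 = 1.7267
β_P = Σ w_i β_i = 0.33×1.6583 + 0.04×0.6082 + 0.23×1.2898 + 0.08×0.5664 + 0.10×2.0072 + 0.22×1.7267 = 1.4941
E(R_P) = R_f + β_P × MRP = 1.51% + 1.4941 × 5.23% = 9.32%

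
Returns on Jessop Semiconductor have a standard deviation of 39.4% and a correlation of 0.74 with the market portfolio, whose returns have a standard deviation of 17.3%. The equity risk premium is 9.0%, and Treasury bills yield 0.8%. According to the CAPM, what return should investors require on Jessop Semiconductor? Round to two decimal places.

15.97%

β = ρ × σ_i / σ_m = 0.74 × 39.4% / 17.3% = 1.6853
E(R) = 0.8% + 1.6853 × 9.0% = 15.97%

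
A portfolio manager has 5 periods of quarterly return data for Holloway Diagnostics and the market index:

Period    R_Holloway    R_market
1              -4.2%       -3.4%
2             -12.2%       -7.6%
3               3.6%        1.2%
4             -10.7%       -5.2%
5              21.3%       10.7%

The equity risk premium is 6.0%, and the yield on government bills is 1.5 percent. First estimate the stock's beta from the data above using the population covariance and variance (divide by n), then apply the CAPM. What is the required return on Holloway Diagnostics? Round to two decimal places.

12.80%

Mean R_i = (-4.2 − 12.2 + 3.6 − 10.7 + 21.3) / 5 = -0.4400%
Mean R_m = (-3.4 − 7.6 + 1.2 − 5.2 + 10.7) / 5 = -0.8600%
Σ(R_i − R̄_i)(R_m − R̄_m) = 392.9780  ⇒  Cov = 392.9780 / 5 = 78.5956
Σ(R_m − R̄_m)² = 208.5920  ⇒  Var(R_m) = 208.5920 / 5 = 41.7184
β = Cov / Var(R_m) = 78.5956 / 41.7184 = 1.8840
E(R) = R_f + β × MRP = 1.5% + 1.8840 × 6.0% = 12.80%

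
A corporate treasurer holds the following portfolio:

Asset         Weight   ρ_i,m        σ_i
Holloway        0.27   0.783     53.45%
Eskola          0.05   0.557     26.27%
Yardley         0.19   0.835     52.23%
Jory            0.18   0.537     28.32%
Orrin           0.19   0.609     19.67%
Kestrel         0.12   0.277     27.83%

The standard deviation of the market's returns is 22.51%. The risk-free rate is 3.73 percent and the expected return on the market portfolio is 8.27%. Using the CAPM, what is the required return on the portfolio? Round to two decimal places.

β_Holloway = 0.783 × 53.45% / 22.51% = 1.8592
β_Eskola = 0.557 × 26.27% / 22.51% = 0.6500
β_Yardley = 0.835 × 52.23% / 22.51% = 1.9375
β_Jory = 0.537 × 28.32% / 22.51% = 0.6756
β_Orrin = 0.609 × 19.67% / 22.51% = 0.5322
β_Kestrel = 0.277 × 27.83% / 22.51% = 0.3425
β_P = Σ w_i β_i = 0.27×1.8592 + 0.05×0.6500 + 0.19×1.9375 + 0.18×0.6756 + 0.19×0.5322 + 0.12×0.3425 = 1.1664
MRP = 8.27% − 3.73% = 4.54%
E(R_P) = R_f + β_P × MRP = 3.73% + 1.1664 × 4.54% = 9.03%

9.03%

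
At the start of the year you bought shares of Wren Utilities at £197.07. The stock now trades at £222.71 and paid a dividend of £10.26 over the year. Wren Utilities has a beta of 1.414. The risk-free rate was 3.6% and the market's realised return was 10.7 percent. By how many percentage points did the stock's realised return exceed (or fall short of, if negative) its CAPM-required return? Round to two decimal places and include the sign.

Realised HPR = (P1 + D1 − P0) / P0 = (222.71 + 10.26 − 197.07) / 197.07 = 35.90 / 197.07 = 18.2169%
MRP = 10.7% − 3.6% = 7.10%
CAPM required = R_f + β·MRP = 3.6% + 1.414 × 7.1% = 13.6394%
α = realised − required = 18.2169% − 13.6394% = +4.58%

+4.58%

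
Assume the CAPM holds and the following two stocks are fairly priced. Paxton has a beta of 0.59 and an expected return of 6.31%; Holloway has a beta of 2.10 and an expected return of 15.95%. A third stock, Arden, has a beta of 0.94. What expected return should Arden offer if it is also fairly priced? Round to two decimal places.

8.54%

MRP (SML slope) = (15.95% − 6.31%) / (2.10 − 0.59) = 9.64% / 1.51 = 6.3841%
R_f (intercept) = 6.31% − 0.59 × 6.3841% = 2.5434%
E(R_Arden) = R_f + β × MRP = 2.5434% + 0.94 × 6.3841% = 8.54%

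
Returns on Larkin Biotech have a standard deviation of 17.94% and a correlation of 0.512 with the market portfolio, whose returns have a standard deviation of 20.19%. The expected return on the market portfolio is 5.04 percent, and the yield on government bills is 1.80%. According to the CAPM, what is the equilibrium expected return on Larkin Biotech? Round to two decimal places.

β = ρ × σ_i / σ_m = 0.512 × 17.94% / 20.19% = 0.4549
MRP = 5.04% − 1.80% = 3.24%
E(R) = 1.80% + 0.4549 × 3.24% = 3.27%

3.27%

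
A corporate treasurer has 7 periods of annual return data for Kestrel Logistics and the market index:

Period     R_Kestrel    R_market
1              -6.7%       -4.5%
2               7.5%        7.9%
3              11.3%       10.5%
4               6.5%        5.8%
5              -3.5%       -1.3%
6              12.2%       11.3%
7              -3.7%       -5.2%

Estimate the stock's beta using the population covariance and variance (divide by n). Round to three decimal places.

1.093

Mean R_i = (-6.7 + 7.5 + 11.3 + 6.5 − 3.5 + 12.2 − 3.7) / 7 = 3.3714%
Mean R_m = (-4.5 + 7.9 + 10.5 + 5.8 − 1.3 + 11.3 − 5.2) / 7 = 3.5000%
Σ(R_i − R̄_i)(R_m − R̄_m) = 324.8000  ⇒  Cov = 324.8000 / 7 = 46.4000
Σ(R_m − R̄_m)² = 297.2200  ⇒  Var(R_m) = 297.2200 / 7 = 42.4600
β = Cov / Var(R_m) = 46.4000 / 42.4600 = 1.0928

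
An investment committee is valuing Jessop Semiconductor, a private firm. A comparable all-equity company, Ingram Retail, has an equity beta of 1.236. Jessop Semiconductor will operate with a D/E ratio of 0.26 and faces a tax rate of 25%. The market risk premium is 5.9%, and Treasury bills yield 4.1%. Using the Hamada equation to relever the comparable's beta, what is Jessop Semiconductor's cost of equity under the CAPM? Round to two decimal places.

β_L = β_U × [1 + (1 − t)(D/E)] = 1.236 × [1 + (1 − 0.25) × 0.26]
    = 1.236 × [1 + 0.75 × 0.26] = 1.236 × 1.1950 = 1.4770
E(R) = R_f + β_L × MRP = 4.1% + 1.4770 × 5.9% = 12.81%

12.81%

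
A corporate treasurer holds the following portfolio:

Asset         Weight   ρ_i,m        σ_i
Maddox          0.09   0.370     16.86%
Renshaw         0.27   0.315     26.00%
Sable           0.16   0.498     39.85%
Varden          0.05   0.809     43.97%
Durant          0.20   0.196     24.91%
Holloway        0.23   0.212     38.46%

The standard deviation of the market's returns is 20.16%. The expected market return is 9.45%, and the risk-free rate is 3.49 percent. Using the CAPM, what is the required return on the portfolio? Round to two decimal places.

6.62%

β_Maddox = 0.370 × 16.86% / 20.16% = 0.3094
β_Renshaw = 0.315 × 26.00% / 20.16% = 0.4063
β_Sable = 0.498 × 39.85% / 20.16% = 0.9844
β_Varden = 0.809 × 43.97% / 20.16% = 1.7645
β_Durant = 0.196 × 24.91% / 20.16% = 0.2422
β_Holloway = 0.212 × 38.46% / 20.16% = 0.4044
β_P = Σ w_i β_i = 0.09×0.3094 + 0.27×0.4063 + 0.16×0.9844 + 0.05×1.7645 + 0.20×0.2422 + 0.23×0.4044 = 0.5247
MRP = 9.45% − 3.49% = 5.96%
E(R_P) = R_f + β_P × MRP = 3.49% + 0.5247 × 5.96% = 6.62%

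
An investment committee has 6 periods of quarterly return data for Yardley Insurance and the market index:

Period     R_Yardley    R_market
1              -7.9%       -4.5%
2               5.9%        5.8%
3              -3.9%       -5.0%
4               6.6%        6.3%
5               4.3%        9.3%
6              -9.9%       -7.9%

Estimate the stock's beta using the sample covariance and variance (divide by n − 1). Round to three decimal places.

Mean R_i = (-7.9 + 5.9 − 3.9 + 6.6 + 4.3 − 9.9) / 6 = -0.8167%
Mean R_m = (-4.5 + 5.8 − 5.0 + 6.3 + 9.3 − 7.9) / 6 = 0.6667%
Σ(R_i − R̄_i)(R_m − R̄_m) = 252.3167  ⇒  Cov = 252.3167 / 5 = 50.4633
Σ(R_m − R̄_m)² = 264.8133  ⇒  Var(R_m) = 264.8133 / 5 = 52.9627
β = Cov / Var(R_m) = 50.4633 / 52.9627 = 0.9528

0.953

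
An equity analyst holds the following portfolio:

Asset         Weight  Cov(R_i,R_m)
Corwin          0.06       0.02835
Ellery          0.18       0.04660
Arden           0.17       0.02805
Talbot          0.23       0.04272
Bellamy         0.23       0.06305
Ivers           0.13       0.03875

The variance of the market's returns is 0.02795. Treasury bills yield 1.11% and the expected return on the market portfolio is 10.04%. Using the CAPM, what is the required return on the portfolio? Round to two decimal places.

15.24%

β_Corwin = 0.02835 / 0.02795 = 1.0143
β_Ellery = 0.04660 / 0.02795 = 1.6673
β_Arden = 0.02805 / 0.02795 = 1.0036
β_Talbot = 0.04272 / 0.02795 = 1.5284
β_Bellamy = 0.06305 / 0.02795 = 2.2558
β_Ivers = 0.03875 / 0.02795 = 1.3864
β_P = Σ w_i β_i = 0.06×1.0143 + 0.18×1.6673 + 0.17×1.0036 + 0.23×1.5284 + 0.23×2.2558 + 0.13×1.3864 = 1.5822
MRP = 10.04% − 1.11% = 8.93%
E(R_P) = R_f + β_P × MRP = 1.11% + 1.5822 × 8.93% = 15.24%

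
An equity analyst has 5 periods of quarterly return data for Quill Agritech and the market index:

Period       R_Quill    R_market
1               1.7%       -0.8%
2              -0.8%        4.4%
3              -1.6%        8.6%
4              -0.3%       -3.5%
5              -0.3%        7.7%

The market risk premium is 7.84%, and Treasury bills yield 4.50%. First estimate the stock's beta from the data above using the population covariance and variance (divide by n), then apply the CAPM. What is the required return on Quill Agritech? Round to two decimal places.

3.40%

Mean R_i = (1.7 − 0.8 − 1.6 − 0.3 − 0.3) / 5 = -0.2600%
Mean R_m = (-0.8 + 4.4 + 8.6 − 3.5 + 7.7) / 5 = 3.2800%
Σ(R_i − R̄_i)(R_m − R̄_m) = -15.6360  ⇒  Cov = -15.6360 / 5 = -3.1272
Σ(R_m − R̄_m)² = 111.7080  ⇒  Var(R_m) = 111.7080 / 5 = 22.3416
β = Cov / Var(R_m) = -3.1272 / 22.3416 = -0.1400
E(R) = R_f + β × MRP = 4.50% + -0.1400 × 7.84% = 3.40%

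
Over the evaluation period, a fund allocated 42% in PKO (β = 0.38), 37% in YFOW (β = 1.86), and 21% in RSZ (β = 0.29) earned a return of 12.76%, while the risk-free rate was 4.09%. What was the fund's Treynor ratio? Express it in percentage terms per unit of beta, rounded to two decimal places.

β_P = 0.42×0.38 + 0.37×1.86 + 0.21×0.29 = 0.9087
Treynor = (R_P − R_f) / β_P = (12.76% − 4.09%) / 0.9087 = 8.67% / 0.9087 = 9.54%

9.54%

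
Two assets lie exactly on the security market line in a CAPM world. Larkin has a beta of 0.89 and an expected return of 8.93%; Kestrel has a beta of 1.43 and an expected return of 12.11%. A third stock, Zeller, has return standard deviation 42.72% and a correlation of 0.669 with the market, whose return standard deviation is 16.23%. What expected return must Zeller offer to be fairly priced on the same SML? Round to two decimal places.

14.06%

MRP = (12.11% − 8.93%) / (1.43 − 0.89) = 5.8889%
R_f = 8.93% − 0.89 × 5.8889% = 3.6889%
β_Zeller = ρ·σ_i/σ_m = 0.669 × 42.72 / 16.23 = 1.7609
E(R_Zeller) = R_f + β × MRP = 3.6889% + 1.7609 × 5.8889% = 14.06%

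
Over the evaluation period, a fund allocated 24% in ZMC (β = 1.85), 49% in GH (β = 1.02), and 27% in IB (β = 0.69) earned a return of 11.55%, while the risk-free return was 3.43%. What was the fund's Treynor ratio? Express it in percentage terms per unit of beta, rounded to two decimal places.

7.19%

β_P = 0.24×1.85 + 0.49×1.02 + 0.27×0.69 = 1.1301
Treynor = (R_P − R_f) / β_P = (11.55% − 3.43%) / 1.1301 = 8.12% / 1.1301 = 7.19%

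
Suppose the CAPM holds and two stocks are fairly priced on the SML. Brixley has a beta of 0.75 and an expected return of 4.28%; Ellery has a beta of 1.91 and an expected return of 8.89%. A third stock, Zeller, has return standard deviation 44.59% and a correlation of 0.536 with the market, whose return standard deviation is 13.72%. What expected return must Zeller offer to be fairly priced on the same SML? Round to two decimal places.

8.22%

MRP = (8.89% − 4.28%) / (1.91 − 0.75) = 3.9741%
R_f = 4.28% − 0.75 × 3.9741% = 1.2994%
β_Zeller = ρ·σ_i/σ_m = 0.536 × 44.59 / 13.72 = 1.7420
E(R_Zeller) = R_f + β × MRP = 1.2994% + 1.7420 × 3.9741% = 8.22%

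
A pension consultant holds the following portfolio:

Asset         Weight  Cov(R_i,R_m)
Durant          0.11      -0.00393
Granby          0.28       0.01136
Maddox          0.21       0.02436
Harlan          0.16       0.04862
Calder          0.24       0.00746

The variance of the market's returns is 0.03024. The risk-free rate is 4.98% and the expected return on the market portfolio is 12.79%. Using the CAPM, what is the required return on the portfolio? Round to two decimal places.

9.48%

β_Durant = -0.00393 / 0.03024 = -0.1300
β_Granby = 0.01136 / 0.03024 = 0.3757
β_Maddox = 0.02436 / 0.03024 = 0.8056
β_Harlan = 0.04862 / 0.03024 = 1.6078
β_Calder = 0.00746 / 0.03024 = 0.2467
β_P = Σ w_i β_i = 0.11×-0.1300 + 0.28×0.3757 + 0.21×0.8056 + 0.16×1.6078 + 0.24×0.2467 = 0.5765
MRP = 12.79% − 4.98% = 7.81%
E(R_P) = R_f + β_P × MRP = 4.98% + 0.5765 × 7.81% = 9.48%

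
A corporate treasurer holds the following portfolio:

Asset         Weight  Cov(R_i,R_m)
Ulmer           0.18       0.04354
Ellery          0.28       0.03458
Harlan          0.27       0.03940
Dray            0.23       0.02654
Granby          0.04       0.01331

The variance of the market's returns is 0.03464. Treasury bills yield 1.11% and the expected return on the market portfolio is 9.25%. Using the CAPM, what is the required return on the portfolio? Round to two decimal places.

9.29%

β_Ulmer = 0.04354 / 0.03464 = 1.2569
β_Ellery = 0.03458 / 0.03464 = 0.9983
β_Harlan = 0.03940 / 0.03464 = 1.1374
β_Dray = 0.02654 / 0.03464 = 0.7662
β_Granby = 0.01331 / 0.03464 = 0.3842
β_P = Σ w_i β_i = 0.18×1.2569 + 0.28×0.9983 + 0.27×1.1374 + 0.23×0.7662 + 0.04×0.3842 = 1.0045
MRP = 9.25% − 1.11% = 8.14%
E(R_P) = R_f + β_P × MRP = 1.11% + 1.0045 × 8.14% = 9.29%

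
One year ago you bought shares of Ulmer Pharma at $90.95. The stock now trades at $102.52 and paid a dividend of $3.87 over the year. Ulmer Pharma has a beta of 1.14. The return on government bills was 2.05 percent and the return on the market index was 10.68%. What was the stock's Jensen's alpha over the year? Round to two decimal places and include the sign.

+5.09%

Realised HPR = (P1 + D1 − P0) / P0 = (102.52 + 3.87 − 90.95) / 90.95 = 15.44 / 90.95 = 16.9764%
MRP = 10.68% − 2.05% = 8.63%
CAPM required = R_f + β·MRP = 2.05% + 1.14 × 8.63% = 11.8882%
α = realised − required = 16.9764% − 11.8882% = +5.09%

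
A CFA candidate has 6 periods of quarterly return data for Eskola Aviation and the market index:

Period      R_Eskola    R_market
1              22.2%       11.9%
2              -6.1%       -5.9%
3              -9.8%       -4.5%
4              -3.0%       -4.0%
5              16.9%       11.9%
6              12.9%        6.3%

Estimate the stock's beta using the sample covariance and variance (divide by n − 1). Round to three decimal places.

1.564

Mean R_i = (22.2 − 6.1 − 9.8 − 3.0 + 16.9 + 12.9) / 6 = 5.5167%
Mean R_m = (11.9 − 5.9 − 4.5 − 4.0 + 11.9 + 6.3) / 6 = 2.6167%
Σ(R_i − R̄_i)(R_m − R̄_m) = 552.0383  ⇒  Cov = 552.0383 / 5 = 110.4077
Σ(R_m − R̄_m)² = 352.8883  ⇒  Var(R_m) = 352.8883 / 5 = 70.5777
β = Cov / Var(R_m) = 110.4077 / 70.5777 = 1.5643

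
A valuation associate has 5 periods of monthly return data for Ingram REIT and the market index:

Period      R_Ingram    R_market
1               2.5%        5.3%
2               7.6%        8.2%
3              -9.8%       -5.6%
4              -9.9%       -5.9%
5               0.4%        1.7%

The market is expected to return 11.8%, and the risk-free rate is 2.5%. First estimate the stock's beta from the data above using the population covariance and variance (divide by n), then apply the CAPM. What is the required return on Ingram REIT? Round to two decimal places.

Mean R_i = (2.5 + 7.6 − 9.8 − 9.9 + 0.4) / 5 = -1.8400%
Mean R_m = (5.3 + 8.2 − 5.6 − 5.9 + 1.7) / 5 = 0.7400%
Σ(R_i − R̄_i)(R_m − R̄_m) = 196.3480  ⇒  Cov = 196.3480 / 5 = 39.2696
Σ(R_m − R̄_m)² = 161.6520  ⇒  Var(R_m) = 161.6520 / 5 = 32.3304
β = Cov / Var(R_m) = 39.2696 / 32.3304 = 1.2146
MRP = 11.8% − 2.5% = 9.30%
E(R) = R_f + β × MRP = 2.5% + 1.2146 × 9.3% = 13.80%

13.80%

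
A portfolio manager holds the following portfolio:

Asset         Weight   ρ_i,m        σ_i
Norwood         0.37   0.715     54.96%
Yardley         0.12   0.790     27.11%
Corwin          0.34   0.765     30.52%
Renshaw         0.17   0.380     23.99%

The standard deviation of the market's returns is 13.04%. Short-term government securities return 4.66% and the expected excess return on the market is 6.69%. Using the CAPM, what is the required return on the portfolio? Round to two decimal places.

β_Norwood = 0.715 × 54.96% / 13.04% = 3.0135
β_Yardley = 0.790 × 27.11% / 13.04% = 1.6424
β_Corwin = 0.765 × 30.52% / 13.04% = 1.7905
β_Renshaw = 0.380 × 23.99% / 13.04% = 0.6991
β_P = Σ w_i β_i = 0.37×3.0135 + 0.12×1.6424 + 0.34×1.7905 + 0.17×0.6991 = 2.0397
E(R_P) = R_f + β_P × MRP = 4.66% + 2.0397 × 6.69% = 18.31%

18.31%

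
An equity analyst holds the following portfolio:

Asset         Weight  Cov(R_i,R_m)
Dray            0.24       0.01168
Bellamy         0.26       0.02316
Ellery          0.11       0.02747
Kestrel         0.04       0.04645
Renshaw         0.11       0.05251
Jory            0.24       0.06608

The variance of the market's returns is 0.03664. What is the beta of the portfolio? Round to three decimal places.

β_Dray = 0.01168 / 0.03664 = 0.3188
β_Bellamy = 0.02316 / 0.03664 = 0.6321
β_Ellery = 0.02747 / 0.03664 = 0.7497
β_Kestrel = 0.04645 / 0.03664 = 1.2677
β_Renshaw = 0.05251 / 0.03664 = 1.4331
β_Jory = 0.06608 / 0.03664 = 1.8035
β_P = Σ w_i β_i = 0.24×0.3188 + 0.26×0.6321 + 0.11×0.7497 + 0.04×1.2677 + 0.11×1.4331 + 0.24×1.8035 = 0.9645

0.965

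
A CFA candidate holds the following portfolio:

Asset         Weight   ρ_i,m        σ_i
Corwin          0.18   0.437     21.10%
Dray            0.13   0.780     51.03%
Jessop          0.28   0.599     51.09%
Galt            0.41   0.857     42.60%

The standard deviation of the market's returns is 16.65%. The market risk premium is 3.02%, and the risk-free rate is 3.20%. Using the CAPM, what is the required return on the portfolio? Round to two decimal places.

8.71%

β_Corwin = 0.437 × 21.10% / 16.65% = 0.5538
β_Dray = 0.780 × 51.03% / 16.65% = 2.3906
β_Jessop = 0.599 × 51.09% / 16.65% = 1.8380
β_Galt = 0.857 × 42.60% / 16.65% = 2.1927
β_P = Σ w_i β_i = 0.18×0.5538 + 0.13×2.3906 + 0.28×1.8380 + 0.41×2.1927 = 1.8241
E(R_P) = R_f + β_P × MRP = 3.20% + 1.8241 × 3.02% = 8.71%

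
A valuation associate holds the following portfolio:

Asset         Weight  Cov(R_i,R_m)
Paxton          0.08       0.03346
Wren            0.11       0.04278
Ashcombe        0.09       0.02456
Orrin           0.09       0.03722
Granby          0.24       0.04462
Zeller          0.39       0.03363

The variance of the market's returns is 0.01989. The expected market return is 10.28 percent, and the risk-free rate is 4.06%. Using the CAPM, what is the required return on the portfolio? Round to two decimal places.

15.56%

β_Paxton = 0.03346 / 0.01989 = 1.6823
β_Wren = 0.04278 / 0.01989 = 2.1508
β_Ashcombe = 0.02456 / 0.01989 = 1.2348
β_Orrin = 0.03722 / 0.01989 = 1.8713
β_Granby = 0.04462 / 0.01989 = 2.2433
β_Zeller = 0.03363 / 0.01989 = 1.6908
β_P = Σ w_i β_i = 0.08×1.6823 + 0.11×2.1508 + 0.09×1.2348 + 0.09×1.8713 + 0.24×2.2433 + 0.39×1.6908 = 1.8485
MRP = 10.28% − 4.06% = 6.22%
E(R_P) = R_f + β_P × MRP = 4.06% + 1.8485 × 6.22% = 15.56%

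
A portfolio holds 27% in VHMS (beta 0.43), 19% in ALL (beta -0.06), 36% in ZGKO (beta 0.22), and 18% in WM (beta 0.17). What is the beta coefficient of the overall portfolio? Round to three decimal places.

0.215

β_P = Σ w_i β_i = 0.27×0.43 + 0.19×-0.06 + 0.36×0.22 + 0.18×0.17 = 0.2145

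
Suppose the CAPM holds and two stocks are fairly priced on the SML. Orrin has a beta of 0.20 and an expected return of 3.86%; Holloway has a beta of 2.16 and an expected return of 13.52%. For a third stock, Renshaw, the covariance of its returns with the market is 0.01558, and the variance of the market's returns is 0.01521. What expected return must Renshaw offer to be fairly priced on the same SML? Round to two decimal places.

MRP = (13.52% − 3.86%) / (2.16 − 0.20) = 4.9286%
R_f = 3.86% − 0.20 × 4.9286% = 2.8743%
β_Renshaw = Cov / Var(R_m) = 0.01558 / 0.01521 = 1.0243
E(R_Renshaw) = R_f + β × MRP = 2.8743% + 1.0243 × 4.9286% = 7.92%

7.92%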